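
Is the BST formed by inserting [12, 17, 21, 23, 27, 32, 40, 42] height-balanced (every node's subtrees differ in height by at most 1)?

Tree (level-order array): [12, None, 17, None, 21, None, 23, None, 27, None, 32, None, 40, None, 42]
Definition: a tree is height-balanced if, at every node, |h(left) - h(right)| <= 1 (empty subtree has height -1).
Bottom-up per-node check:
  node 42: h_left=-1, h_right=-1, diff=0 [OK], height=0
  node 40: h_left=-1, h_right=0, diff=1 [OK], height=1
  node 32: h_left=-1, h_right=1, diff=2 [FAIL (|-1-1|=2 > 1)], height=2
  node 27: h_left=-1, h_right=2, diff=3 [FAIL (|-1-2|=3 > 1)], height=3
  node 23: h_left=-1, h_right=3, diff=4 [FAIL (|-1-3|=4 > 1)], height=4
  node 21: h_left=-1, h_right=4, diff=5 [FAIL (|-1-4|=5 > 1)], height=5
  node 17: h_left=-1, h_right=5, diff=6 [FAIL (|-1-5|=6 > 1)], height=6
  node 12: h_left=-1, h_right=6, diff=7 [FAIL (|-1-6|=7 > 1)], height=7
Node 32 violates the condition: |-1 - 1| = 2 > 1.
Result: Not balanced


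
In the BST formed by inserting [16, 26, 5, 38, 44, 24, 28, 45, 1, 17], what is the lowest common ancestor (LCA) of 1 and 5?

Tree insertion order: [16, 26, 5, 38, 44, 24, 28, 45, 1, 17]
Tree (level-order array): [16, 5, 26, 1, None, 24, 38, None, None, 17, None, 28, 44, None, None, None, None, None, 45]
In a BST, the LCA of p=1, q=5 is the first node v on the
root-to-leaf path with p <= v <= q (go left if both < v, right if both > v).
Walk from root:
  at 16: both 1 and 5 < 16, go left
  at 5: 1 <= 5 <= 5, this is the LCA
LCA = 5


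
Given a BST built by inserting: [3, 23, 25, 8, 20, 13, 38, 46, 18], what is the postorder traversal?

Tree insertion order: [3, 23, 25, 8, 20, 13, 38, 46, 18]
Tree (level-order array): [3, None, 23, 8, 25, None, 20, None, 38, 13, None, None, 46, None, 18]
Postorder traversal: [18, 13, 20, 8, 46, 38, 25, 23, 3]


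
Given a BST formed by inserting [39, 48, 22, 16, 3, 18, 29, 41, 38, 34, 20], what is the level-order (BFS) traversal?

Tree insertion order: [39, 48, 22, 16, 3, 18, 29, 41, 38, 34, 20]
Tree (level-order array): [39, 22, 48, 16, 29, 41, None, 3, 18, None, 38, None, None, None, None, None, 20, 34]
BFS from the root, enqueuing left then right child of each popped node:
  queue [39] -> pop 39, enqueue [22, 48], visited so far: [39]
  queue [22, 48] -> pop 22, enqueue [16, 29], visited so far: [39, 22]
  queue [48, 16, 29] -> pop 48, enqueue [41], visited so far: [39, 22, 48]
  queue [16, 29, 41] -> pop 16, enqueue [3, 18], visited so far: [39, 22, 48, 16]
  queue [29, 41, 3, 18] -> pop 29, enqueue [38], visited so far: [39, 22, 48, 16, 29]
  queue [41, 3, 18, 38] -> pop 41, enqueue [none], visited so far: [39, 22, 48, 16, 29, 41]
  queue [3, 18, 38] -> pop 3, enqueue [none], visited so far: [39, 22, 48, 16, 29, 41, 3]
  queue [18, 38] -> pop 18, enqueue [20], visited so far: [39, 22, 48, 16, 29, 41, 3, 18]
  queue [38, 20] -> pop 38, enqueue [34], visited so far: [39, 22, 48, 16, 29, 41, 3, 18, 38]
  queue [20, 34] -> pop 20, enqueue [none], visited so far: [39, 22, 48, 16, 29, 41, 3, 18, 38, 20]
  queue [34] -> pop 34, enqueue [none], visited so far: [39, 22, 48, 16, 29, 41, 3, 18, 38, 20, 34]
Result: [39, 22, 48, 16, 29, 41, 3, 18, 38, 20, 34]


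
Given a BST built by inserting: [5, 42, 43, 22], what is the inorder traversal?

Tree insertion order: [5, 42, 43, 22]
Tree (level-order array): [5, None, 42, 22, 43]
Inorder traversal: [5, 22, 42, 43]


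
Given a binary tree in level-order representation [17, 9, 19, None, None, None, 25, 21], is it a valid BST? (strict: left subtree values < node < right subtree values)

Level-order array: [17, 9, 19, None, None, None, 25, 21]
Validate using subtree bounds (lo, hi): at each node, require lo < value < hi,
then recurse left with hi=value and right with lo=value.
Preorder trace (stopping at first violation):
  at node 17 with bounds (-inf, +inf): OK
  at node 9 with bounds (-inf, 17): OK
  at node 19 with bounds (17, +inf): OK
  at node 25 with bounds (19, +inf): OK
  at node 21 with bounds (19, 25): OK
No violation found at any node.
Result: Valid BST


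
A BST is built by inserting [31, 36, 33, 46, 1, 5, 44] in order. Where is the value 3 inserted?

Starting tree (level order): [31, 1, 36, None, 5, 33, 46, None, None, None, None, 44]
Insertion path: 31 -> 1 -> 5
Result: insert 3 as left child of 5
Final tree (level order): [31, 1, 36, None, 5, 33, 46, 3, None, None, None, 44]


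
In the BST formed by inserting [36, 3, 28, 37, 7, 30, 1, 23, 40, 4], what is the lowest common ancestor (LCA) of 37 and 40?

Tree insertion order: [36, 3, 28, 37, 7, 30, 1, 23, 40, 4]
Tree (level-order array): [36, 3, 37, 1, 28, None, 40, None, None, 7, 30, None, None, 4, 23]
In a BST, the LCA of p=37, q=40 is the first node v on the
root-to-leaf path with p <= v <= q (go left if both < v, right if both > v).
Walk from root:
  at 36: both 37 and 40 > 36, go right
  at 37: 37 <= 37 <= 40, this is the LCA
LCA = 37


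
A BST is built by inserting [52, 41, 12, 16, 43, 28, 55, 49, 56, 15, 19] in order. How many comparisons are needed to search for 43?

Search path for 43: 52 -> 41 -> 43
Found: True
Comparisons: 3


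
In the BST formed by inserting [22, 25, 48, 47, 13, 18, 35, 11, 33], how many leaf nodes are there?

Tree built from: [22, 25, 48, 47, 13, 18, 35, 11, 33]
Tree (level-order array): [22, 13, 25, 11, 18, None, 48, None, None, None, None, 47, None, 35, None, 33]
Rule: A leaf has 0 children.
Per-node child counts:
  node 22: 2 child(ren)
  node 13: 2 child(ren)
  node 11: 0 child(ren)
  node 18: 0 child(ren)
  node 25: 1 child(ren)
  node 48: 1 child(ren)
  node 47: 1 child(ren)
  node 35: 1 child(ren)
  node 33: 0 child(ren)
Matching nodes: [11, 18, 33]
Count of leaf nodes: 3


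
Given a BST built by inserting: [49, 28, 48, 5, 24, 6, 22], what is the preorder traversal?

Tree insertion order: [49, 28, 48, 5, 24, 6, 22]
Tree (level-order array): [49, 28, None, 5, 48, None, 24, None, None, 6, None, None, 22]
Preorder traversal: [49, 28, 5, 24, 6, 22, 48]


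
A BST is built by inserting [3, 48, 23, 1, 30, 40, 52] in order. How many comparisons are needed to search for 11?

Search path for 11: 3 -> 48 -> 23
Found: False
Comparisons: 3


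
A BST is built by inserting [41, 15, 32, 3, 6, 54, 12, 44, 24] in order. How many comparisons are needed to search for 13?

Search path for 13: 41 -> 15 -> 3 -> 6 -> 12
Found: False
Comparisons: 5


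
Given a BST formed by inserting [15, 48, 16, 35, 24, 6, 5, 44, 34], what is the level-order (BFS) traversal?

Tree insertion order: [15, 48, 16, 35, 24, 6, 5, 44, 34]
Tree (level-order array): [15, 6, 48, 5, None, 16, None, None, None, None, 35, 24, 44, None, 34]
BFS from the root, enqueuing left then right child of each popped node:
  queue [15] -> pop 15, enqueue [6, 48], visited so far: [15]
  queue [6, 48] -> pop 6, enqueue [5], visited so far: [15, 6]
  queue [48, 5] -> pop 48, enqueue [16], visited so far: [15, 6, 48]
  queue [5, 16] -> pop 5, enqueue [none], visited so far: [15, 6, 48, 5]
  queue [16] -> pop 16, enqueue [35], visited so far: [15, 6, 48, 5, 16]
  queue [35] -> pop 35, enqueue [24, 44], visited so far: [15, 6, 48, 5, 16, 35]
  queue [24, 44] -> pop 24, enqueue [34], visited so far: [15, 6, 48, 5, 16, 35, 24]
  queue [44, 34] -> pop 44, enqueue [none], visited so far: [15, 6, 48, 5, 16, 35, 24, 44]
  queue [34] -> pop 34, enqueue [none], visited so far: [15, 6, 48, 5, 16, 35, 24, 44, 34]
Result: [15, 6, 48, 5, 16, 35, 24, 44, 34]


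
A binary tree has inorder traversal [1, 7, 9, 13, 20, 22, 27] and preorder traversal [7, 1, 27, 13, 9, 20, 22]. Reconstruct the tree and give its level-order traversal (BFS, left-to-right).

Inorder:  [1, 7, 9, 13, 20, 22, 27]
Preorder: [7, 1, 27, 13, 9, 20, 22]
Algorithm: preorder visits root first, so consume preorder in order;
for each root, split the current inorder slice at that value into
left-subtree inorder and right-subtree inorder, then recurse.
Recursive splits:
  root=7; inorder splits into left=[1], right=[9, 13, 20, 22, 27]
  root=1; inorder splits into left=[], right=[]
  root=27; inorder splits into left=[9, 13, 20, 22], right=[]
  root=13; inorder splits into left=[9], right=[20, 22]
  root=9; inorder splits into left=[], right=[]
  root=20; inorder splits into left=[], right=[22]
  root=22; inorder splits into left=[], right=[]
Reconstructed level-order: [7, 1, 27, 13, 9, 20, 22]


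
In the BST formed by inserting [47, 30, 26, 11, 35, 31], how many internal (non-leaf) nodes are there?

Tree built from: [47, 30, 26, 11, 35, 31]
Tree (level-order array): [47, 30, None, 26, 35, 11, None, 31]
Rule: An internal node has at least one child.
Per-node child counts:
  node 47: 1 child(ren)
  node 30: 2 child(ren)
  node 26: 1 child(ren)
  node 11: 0 child(ren)
  node 35: 1 child(ren)
  node 31: 0 child(ren)
Matching nodes: [47, 30, 26, 35]
Count of internal (non-leaf) nodes: 4


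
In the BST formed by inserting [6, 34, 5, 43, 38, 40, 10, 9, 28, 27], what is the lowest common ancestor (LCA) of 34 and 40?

Tree insertion order: [6, 34, 5, 43, 38, 40, 10, 9, 28, 27]
Tree (level-order array): [6, 5, 34, None, None, 10, 43, 9, 28, 38, None, None, None, 27, None, None, 40]
In a BST, the LCA of p=34, q=40 is the first node v on the
root-to-leaf path with p <= v <= q (go left if both < v, right if both > v).
Walk from root:
  at 6: both 34 and 40 > 6, go right
  at 34: 34 <= 34 <= 40, this is the LCA
LCA = 34


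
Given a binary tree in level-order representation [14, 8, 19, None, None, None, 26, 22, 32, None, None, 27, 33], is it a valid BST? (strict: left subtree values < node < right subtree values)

Level-order array: [14, 8, 19, None, None, None, 26, 22, 32, None, None, 27, 33]
Validate using subtree bounds (lo, hi): at each node, require lo < value < hi,
then recurse left with hi=value and right with lo=value.
Preorder trace (stopping at first violation):
  at node 14 with bounds (-inf, +inf): OK
  at node 8 with bounds (-inf, 14): OK
  at node 19 with bounds (14, +inf): OK
  at node 26 with bounds (19, +inf): OK
  at node 22 with bounds (19, 26): OK
  at node 32 with bounds (26, +inf): OK
  at node 27 with bounds (26, 32): OK
  at node 33 with bounds (32, +inf): OK
No violation found at any node.
Result: Valid BST


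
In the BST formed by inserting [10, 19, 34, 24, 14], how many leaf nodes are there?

Tree built from: [10, 19, 34, 24, 14]
Tree (level-order array): [10, None, 19, 14, 34, None, None, 24]
Rule: A leaf has 0 children.
Per-node child counts:
  node 10: 1 child(ren)
  node 19: 2 child(ren)
  node 14: 0 child(ren)
  node 34: 1 child(ren)
  node 24: 0 child(ren)
Matching nodes: [14, 24]
Count of leaf nodes: 2


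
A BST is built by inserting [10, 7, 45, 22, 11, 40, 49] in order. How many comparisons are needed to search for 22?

Search path for 22: 10 -> 45 -> 22
Found: True
Comparisons: 3


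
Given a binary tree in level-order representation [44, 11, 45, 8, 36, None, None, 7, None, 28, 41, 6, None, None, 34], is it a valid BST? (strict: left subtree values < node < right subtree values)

Level-order array: [44, 11, 45, 8, 36, None, None, 7, None, 28, 41, 6, None, None, 34]
Validate using subtree bounds (lo, hi): at each node, require lo < value < hi,
then recurse left with hi=value and right with lo=value.
Preorder trace (stopping at first violation):
  at node 44 with bounds (-inf, +inf): OK
  at node 11 with bounds (-inf, 44): OK
  at node 8 with bounds (-inf, 11): OK
  at node 7 with bounds (-inf, 8): OK
  at node 6 with bounds (-inf, 7): OK
  at node 36 with bounds (11, 44): OK
  at node 28 with bounds (11, 36): OK
  at node 34 with bounds (28, 36): OK
  at node 41 with bounds (36, 44): OK
  at node 45 with bounds (44, +inf): OK
No violation found at any node.
Result: Valid BST


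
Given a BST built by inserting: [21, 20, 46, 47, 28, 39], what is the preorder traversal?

Tree insertion order: [21, 20, 46, 47, 28, 39]
Tree (level-order array): [21, 20, 46, None, None, 28, 47, None, 39]
Preorder traversal: [21, 20, 46, 28, 39, 47]


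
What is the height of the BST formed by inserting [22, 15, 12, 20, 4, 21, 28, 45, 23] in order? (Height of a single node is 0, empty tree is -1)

Insertion order: [22, 15, 12, 20, 4, 21, 28, 45, 23]
Tree (level-order array): [22, 15, 28, 12, 20, 23, 45, 4, None, None, 21]
Compute height bottom-up (empty subtree = -1):
  height(4) = 1 + max(-1, -1) = 0
  height(12) = 1 + max(0, -1) = 1
  height(21) = 1 + max(-1, -1) = 0
  height(20) = 1 + max(-1, 0) = 1
  height(15) = 1 + max(1, 1) = 2
  height(23) = 1 + max(-1, -1) = 0
  height(45) = 1 + max(-1, -1) = 0
  height(28) = 1 + max(0, 0) = 1
  height(22) = 1 + max(2, 1) = 3
Height = 3


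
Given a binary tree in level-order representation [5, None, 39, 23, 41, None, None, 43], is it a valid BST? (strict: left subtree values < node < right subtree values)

Level-order array: [5, None, 39, 23, 41, None, None, 43]
Validate using subtree bounds (lo, hi): at each node, require lo < value < hi,
then recurse left with hi=value and right with lo=value.
Preorder trace (stopping at first violation):
  at node 5 with bounds (-inf, +inf): OK
  at node 39 with bounds (5, +inf): OK
  at node 23 with bounds (5, 39): OK
  at node 41 with bounds (39, +inf): OK
  at node 43 with bounds (39, 41): VIOLATION
Node 43 violates its bound: not (39 < 43 < 41).
Result: Not a valid BST


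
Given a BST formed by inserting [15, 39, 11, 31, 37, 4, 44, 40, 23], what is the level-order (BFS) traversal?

Tree insertion order: [15, 39, 11, 31, 37, 4, 44, 40, 23]
Tree (level-order array): [15, 11, 39, 4, None, 31, 44, None, None, 23, 37, 40]
BFS from the root, enqueuing left then right child of each popped node:
  queue [15] -> pop 15, enqueue [11, 39], visited so far: [15]
  queue [11, 39] -> pop 11, enqueue [4], visited so far: [15, 11]
  queue [39, 4] -> pop 39, enqueue [31, 44], visited so far: [15, 11, 39]
  queue [4, 31, 44] -> pop 4, enqueue [none], visited so far: [15, 11, 39, 4]
  queue [31, 44] -> pop 31, enqueue [23, 37], visited so far: [15, 11, 39, 4, 31]
  queue [44, 23, 37] -> pop 44, enqueue [40], visited so far: [15, 11, 39, 4, 31, 44]
  queue [23, 37, 40] -> pop 23, enqueue [none], visited so far: [15, 11, 39, 4, 31, 44, 23]
  queue [37, 40] -> pop 37, enqueue [none], visited so far: [15, 11, 39, 4, 31, 44, 23, 37]
  queue [40] -> pop 40, enqueue [none], visited so far: [15, 11, 39, 4, 31, 44, 23, 37, 40]
Result: [15, 11, 39, 4, 31, 44, 23, 37, 40]


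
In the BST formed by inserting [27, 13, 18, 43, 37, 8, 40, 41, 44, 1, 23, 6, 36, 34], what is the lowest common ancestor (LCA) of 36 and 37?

Tree insertion order: [27, 13, 18, 43, 37, 8, 40, 41, 44, 1, 23, 6, 36, 34]
Tree (level-order array): [27, 13, 43, 8, 18, 37, 44, 1, None, None, 23, 36, 40, None, None, None, 6, None, None, 34, None, None, 41]
In a BST, the LCA of p=36, q=37 is the first node v on the
root-to-leaf path with p <= v <= q (go left if both < v, right if both > v).
Walk from root:
  at 27: both 36 and 37 > 27, go right
  at 43: both 36 and 37 < 43, go left
  at 37: 36 <= 37 <= 37, this is the LCA
LCA = 37


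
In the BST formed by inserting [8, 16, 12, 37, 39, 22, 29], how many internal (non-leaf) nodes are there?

Tree built from: [8, 16, 12, 37, 39, 22, 29]
Tree (level-order array): [8, None, 16, 12, 37, None, None, 22, 39, None, 29]
Rule: An internal node has at least one child.
Per-node child counts:
  node 8: 1 child(ren)
  node 16: 2 child(ren)
  node 12: 0 child(ren)
  node 37: 2 child(ren)
  node 22: 1 child(ren)
  node 29: 0 child(ren)
  node 39: 0 child(ren)
Matching nodes: [8, 16, 37, 22]
Count of internal (non-leaf) nodes: 4


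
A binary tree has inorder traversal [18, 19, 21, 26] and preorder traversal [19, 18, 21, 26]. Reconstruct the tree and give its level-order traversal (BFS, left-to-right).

Inorder:  [18, 19, 21, 26]
Preorder: [19, 18, 21, 26]
Algorithm: preorder visits root first, so consume preorder in order;
for each root, split the current inorder slice at that value into
left-subtree inorder and right-subtree inorder, then recurse.
Recursive splits:
  root=19; inorder splits into left=[18], right=[21, 26]
  root=18; inorder splits into left=[], right=[]
  root=21; inorder splits into left=[], right=[26]
  root=26; inorder splits into left=[], right=[]
Reconstructed level-order: [19, 18, 21, 26]


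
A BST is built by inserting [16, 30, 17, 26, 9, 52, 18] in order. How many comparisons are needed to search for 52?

Search path for 52: 16 -> 30 -> 52
Found: True
Comparisons: 3


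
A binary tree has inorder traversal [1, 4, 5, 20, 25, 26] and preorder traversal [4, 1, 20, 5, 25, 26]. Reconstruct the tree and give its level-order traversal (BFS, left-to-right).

Inorder:  [1, 4, 5, 20, 25, 26]
Preorder: [4, 1, 20, 5, 25, 26]
Algorithm: preorder visits root first, so consume preorder in order;
for each root, split the current inorder slice at that value into
left-subtree inorder and right-subtree inorder, then recurse.
Recursive splits:
  root=4; inorder splits into left=[1], right=[5, 20, 25, 26]
  root=1; inorder splits into left=[], right=[]
  root=20; inorder splits into left=[5], right=[25, 26]
  root=5; inorder splits into left=[], right=[]
  root=25; inorder splits into left=[], right=[26]
  root=26; inorder splits into left=[], right=[]
Reconstructed level-order: [4, 1, 20, 5, 25, 26]


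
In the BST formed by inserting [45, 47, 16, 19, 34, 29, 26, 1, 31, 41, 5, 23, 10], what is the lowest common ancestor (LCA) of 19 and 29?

Tree insertion order: [45, 47, 16, 19, 34, 29, 26, 1, 31, 41, 5, 23, 10]
Tree (level-order array): [45, 16, 47, 1, 19, None, None, None, 5, None, 34, None, 10, 29, 41, None, None, 26, 31, None, None, 23]
In a BST, the LCA of p=19, q=29 is the first node v on the
root-to-leaf path with p <= v <= q (go left if both < v, right if both > v).
Walk from root:
  at 45: both 19 and 29 < 45, go left
  at 16: both 19 and 29 > 16, go right
  at 19: 19 <= 19 <= 29, this is the LCA
LCA = 19


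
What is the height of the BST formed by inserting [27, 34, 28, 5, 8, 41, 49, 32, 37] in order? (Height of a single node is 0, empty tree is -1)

Insertion order: [27, 34, 28, 5, 8, 41, 49, 32, 37]
Tree (level-order array): [27, 5, 34, None, 8, 28, 41, None, None, None, 32, 37, 49]
Compute height bottom-up (empty subtree = -1):
  height(8) = 1 + max(-1, -1) = 0
  height(5) = 1 + max(-1, 0) = 1
  height(32) = 1 + max(-1, -1) = 0
  height(28) = 1 + max(-1, 0) = 1
  height(37) = 1 + max(-1, -1) = 0
  height(49) = 1 + max(-1, -1) = 0
  height(41) = 1 + max(0, 0) = 1
  height(34) = 1 + max(1, 1) = 2
  height(27) = 1 + max(1, 2) = 3
Height = 3


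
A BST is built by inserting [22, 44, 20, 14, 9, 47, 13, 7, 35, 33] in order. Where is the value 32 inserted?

Starting tree (level order): [22, 20, 44, 14, None, 35, 47, 9, None, 33, None, None, None, 7, 13]
Insertion path: 22 -> 44 -> 35 -> 33
Result: insert 32 as left child of 33
Final tree (level order): [22, 20, 44, 14, None, 35, 47, 9, None, 33, None, None, None, 7, 13, 32]


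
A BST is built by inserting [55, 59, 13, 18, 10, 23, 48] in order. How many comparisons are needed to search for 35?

Search path for 35: 55 -> 13 -> 18 -> 23 -> 48
Found: False
Comparisons: 5


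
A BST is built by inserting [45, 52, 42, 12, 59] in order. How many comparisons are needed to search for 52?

Search path for 52: 45 -> 52
Found: True
Comparisons: 2


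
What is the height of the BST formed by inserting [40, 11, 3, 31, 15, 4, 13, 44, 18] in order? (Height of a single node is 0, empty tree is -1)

Insertion order: [40, 11, 3, 31, 15, 4, 13, 44, 18]
Tree (level-order array): [40, 11, 44, 3, 31, None, None, None, 4, 15, None, None, None, 13, 18]
Compute height bottom-up (empty subtree = -1):
  height(4) = 1 + max(-1, -1) = 0
  height(3) = 1 + max(-1, 0) = 1
  height(13) = 1 + max(-1, -1) = 0
  height(18) = 1 + max(-1, -1) = 0
  height(15) = 1 + max(0, 0) = 1
  height(31) = 1 + max(1, -1) = 2
  height(11) = 1 + max(1, 2) = 3
  height(44) = 1 + max(-1, -1) = 0
  height(40) = 1 + max(3, 0) = 4
Height = 4


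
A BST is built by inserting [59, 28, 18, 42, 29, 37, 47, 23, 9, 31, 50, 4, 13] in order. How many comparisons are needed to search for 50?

Search path for 50: 59 -> 28 -> 42 -> 47 -> 50
Found: True
Comparisons: 5


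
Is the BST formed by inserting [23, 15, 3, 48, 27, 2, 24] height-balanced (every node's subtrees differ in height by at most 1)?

Tree (level-order array): [23, 15, 48, 3, None, 27, None, 2, None, 24]
Definition: a tree is height-balanced if, at every node, |h(left) - h(right)| <= 1 (empty subtree has height -1).
Bottom-up per-node check:
  node 2: h_left=-1, h_right=-1, diff=0 [OK], height=0
  node 3: h_left=0, h_right=-1, diff=1 [OK], height=1
  node 15: h_left=1, h_right=-1, diff=2 [FAIL (|1--1|=2 > 1)], height=2
  node 24: h_left=-1, h_right=-1, diff=0 [OK], height=0
  node 27: h_left=0, h_right=-1, diff=1 [OK], height=1
  node 48: h_left=1, h_right=-1, diff=2 [FAIL (|1--1|=2 > 1)], height=2
  node 23: h_left=2, h_right=2, diff=0 [OK], height=3
Node 15 violates the condition: |1 - -1| = 2 > 1.
Result: Not balanced


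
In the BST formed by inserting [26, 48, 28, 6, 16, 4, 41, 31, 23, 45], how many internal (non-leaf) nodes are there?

Tree built from: [26, 48, 28, 6, 16, 4, 41, 31, 23, 45]
Tree (level-order array): [26, 6, 48, 4, 16, 28, None, None, None, None, 23, None, 41, None, None, 31, 45]
Rule: An internal node has at least one child.
Per-node child counts:
  node 26: 2 child(ren)
  node 6: 2 child(ren)
  node 4: 0 child(ren)
  node 16: 1 child(ren)
  node 23: 0 child(ren)
  node 48: 1 child(ren)
  node 28: 1 child(ren)
  node 41: 2 child(ren)
  node 31: 0 child(ren)
  node 45: 0 child(ren)
Matching nodes: [26, 6, 16, 48, 28, 41]
Count of internal (non-leaf) nodes: 6


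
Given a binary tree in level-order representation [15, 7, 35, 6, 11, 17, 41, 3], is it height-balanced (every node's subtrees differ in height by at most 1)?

Tree (level-order array): [15, 7, 35, 6, 11, 17, 41, 3]
Definition: a tree is height-balanced if, at every node, |h(left) - h(right)| <= 1 (empty subtree has height -1).
Bottom-up per-node check:
  node 3: h_left=-1, h_right=-1, diff=0 [OK], height=0
  node 6: h_left=0, h_right=-1, diff=1 [OK], height=1
  node 11: h_left=-1, h_right=-1, diff=0 [OK], height=0
  node 7: h_left=1, h_right=0, diff=1 [OK], height=2
  node 17: h_left=-1, h_right=-1, diff=0 [OK], height=0
  node 41: h_left=-1, h_right=-1, diff=0 [OK], height=0
  node 35: h_left=0, h_right=0, diff=0 [OK], height=1
  node 15: h_left=2, h_right=1, diff=1 [OK], height=3
All nodes satisfy the balance condition.
Result: Balanced


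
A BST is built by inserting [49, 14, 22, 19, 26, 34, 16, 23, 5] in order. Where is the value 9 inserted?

Starting tree (level order): [49, 14, None, 5, 22, None, None, 19, 26, 16, None, 23, 34]
Insertion path: 49 -> 14 -> 5
Result: insert 9 as right child of 5
Final tree (level order): [49, 14, None, 5, 22, None, 9, 19, 26, None, None, 16, None, 23, 34]


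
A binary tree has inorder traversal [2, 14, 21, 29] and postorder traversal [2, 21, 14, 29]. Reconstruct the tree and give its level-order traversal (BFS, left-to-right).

Inorder:   [2, 14, 21, 29]
Postorder: [2, 21, 14, 29]
Algorithm: postorder visits root last, so walk postorder right-to-left;
each value is the root of the current inorder slice — split it at that
value, recurse on the right subtree first, then the left.
Recursive splits:
  root=29; inorder splits into left=[2, 14, 21], right=[]
  root=14; inorder splits into left=[2], right=[21]
  root=21; inorder splits into left=[], right=[]
  root=2; inorder splits into left=[], right=[]
Reconstructed level-order: [29, 14, 2, 21]


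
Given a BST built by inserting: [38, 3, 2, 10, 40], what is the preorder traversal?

Tree insertion order: [38, 3, 2, 10, 40]
Tree (level-order array): [38, 3, 40, 2, 10]
Preorder traversal: [38, 3, 2, 10, 40]


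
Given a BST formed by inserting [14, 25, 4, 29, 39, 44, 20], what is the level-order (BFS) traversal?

Tree insertion order: [14, 25, 4, 29, 39, 44, 20]
Tree (level-order array): [14, 4, 25, None, None, 20, 29, None, None, None, 39, None, 44]
BFS from the root, enqueuing left then right child of each popped node:
  queue [14] -> pop 14, enqueue [4, 25], visited so far: [14]
  queue [4, 25] -> pop 4, enqueue [none], visited so far: [14, 4]
  queue [25] -> pop 25, enqueue [20, 29], visited so far: [14, 4, 25]
  queue [20, 29] -> pop 20, enqueue [none], visited so far: [14, 4, 25, 20]
  queue [29] -> pop 29, enqueue [39], visited so far: [14, 4, 25, 20, 29]
  queue [39] -> pop 39, enqueue [44], visited so far: [14, 4, 25, 20, 29, 39]
  queue [44] -> pop 44, enqueue [none], visited so far: [14, 4, 25, 20, 29, 39, 44]
Result: [14, 4, 25, 20, 29, 39, 44]


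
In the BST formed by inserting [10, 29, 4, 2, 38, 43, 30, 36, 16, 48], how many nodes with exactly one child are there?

Tree built from: [10, 29, 4, 2, 38, 43, 30, 36, 16, 48]
Tree (level-order array): [10, 4, 29, 2, None, 16, 38, None, None, None, None, 30, 43, None, 36, None, 48]
Rule: These are nodes with exactly 1 non-null child.
Per-node child counts:
  node 10: 2 child(ren)
  node 4: 1 child(ren)
  node 2: 0 child(ren)
  node 29: 2 child(ren)
  node 16: 0 child(ren)
  node 38: 2 child(ren)
  node 30: 1 child(ren)
  node 36: 0 child(ren)
  node 43: 1 child(ren)
  node 48: 0 child(ren)
Matching nodes: [4, 30, 43]
Count of nodes with exactly one child: 3


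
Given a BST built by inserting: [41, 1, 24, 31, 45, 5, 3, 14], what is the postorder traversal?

Tree insertion order: [41, 1, 24, 31, 45, 5, 3, 14]
Tree (level-order array): [41, 1, 45, None, 24, None, None, 5, 31, 3, 14]
Postorder traversal: [3, 14, 5, 31, 24, 1, 45, 41]


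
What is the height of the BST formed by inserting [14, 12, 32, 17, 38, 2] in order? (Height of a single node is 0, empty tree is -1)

Insertion order: [14, 12, 32, 17, 38, 2]
Tree (level-order array): [14, 12, 32, 2, None, 17, 38]
Compute height bottom-up (empty subtree = -1):
  height(2) = 1 + max(-1, -1) = 0
  height(12) = 1 + max(0, -1) = 1
  height(17) = 1 + max(-1, -1) = 0
  height(38) = 1 + max(-1, -1) = 0
  height(32) = 1 + max(0, 0) = 1
  height(14) = 1 + max(1, 1) = 2
Height = 2


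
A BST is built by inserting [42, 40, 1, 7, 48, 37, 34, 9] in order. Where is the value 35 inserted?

Starting tree (level order): [42, 40, 48, 1, None, None, None, None, 7, None, 37, 34, None, 9]
Insertion path: 42 -> 40 -> 1 -> 7 -> 37 -> 34
Result: insert 35 as right child of 34
Final tree (level order): [42, 40, 48, 1, None, None, None, None, 7, None, 37, 34, None, 9, 35]


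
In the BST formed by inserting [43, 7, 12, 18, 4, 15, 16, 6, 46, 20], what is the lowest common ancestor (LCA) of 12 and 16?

Tree insertion order: [43, 7, 12, 18, 4, 15, 16, 6, 46, 20]
Tree (level-order array): [43, 7, 46, 4, 12, None, None, None, 6, None, 18, None, None, 15, 20, None, 16]
In a BST, the LCA of p=12, q=16 is the first node v on the
root-to-leaf path with p <= v <= q (go left if both < v, right if both > v).
Walk from root:
  at 43: both 12 and 16 < 43, go left
  at 7: both 12 and 16 > 7, go right
  at 12: 12 <= 12 <= 16, this is the LCA
LCA = 12


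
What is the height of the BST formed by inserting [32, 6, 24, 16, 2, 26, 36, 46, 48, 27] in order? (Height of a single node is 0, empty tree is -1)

Insertion order: [32, 6, 24, 16, 2, 26, 36, 46, 48, 27]
Tree (level-order array): [32, 6, 36, 2, 24, None, 46, None, None, 16, 26, None, 48, None, None, None, 27]
Compute height bottom-up (empty subtree = -1):
  height(2) = 1 + max(-1, -1) = 0
  height(16) = 1 + max(-1, -1) = 0
  height(27) = 1 + max(-1, -1) = 0
  height(26) = 1 + max(-1, 0) = 1
  height(24) = 1 + max(0, 1) = 2
  height(6) = 1 + max(0, 2) = 3
  height(48) = 1 + max(-1, -1) = 0
  height(46) = 1 + max(-1, 0) = 1
  height(36) = 1 + max(-1, 1) = 2
  height(32) = 1 + max(3, 2) = 4
Height = 4


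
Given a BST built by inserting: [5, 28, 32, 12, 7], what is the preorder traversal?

Tree insertion order: [5, 28, 32, 12, 7]
Tree (level-order array): [5, None, 28, 12, 32, 7]
Preorder traversal: [5, 28, 12, 7, 32]


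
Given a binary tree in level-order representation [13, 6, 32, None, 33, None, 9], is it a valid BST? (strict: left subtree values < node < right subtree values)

Level-order array: [13, 6, 32, None, 33, None, 9]
Validate using subtree bounds (lo, hi): at each node, require lo < value < hi,
then recurse left with hi=value and right with lo=value.
Preorder trace (stopping at first violation):
  at node 13 with bounds (-inf, +inf): OK
  at node 6 with bounds (-inf, 13): OK
  at node 33 with bounds (6, 13): VIOLATION
Node 33 violates its bound: not (6 < 33 < 13).
Result: Not a valid BST


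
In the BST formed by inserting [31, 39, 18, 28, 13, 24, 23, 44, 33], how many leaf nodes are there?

Tree built from: [31, 39, 18, 28, 13, 24, 23, 44, 33]
Tree (level-order array): [31, 18, 39, 13, 28, 33, 44, None, None, 24, None, None, None, None, None, 23]
Rule: A leaf has 0 children.
Per-node child counts:
  node 31: 2 child(ren)
  node 18: 2 child(ren)
  node 13: 0 child(ren)
  node 28: 1 child(ren)
  node 24: 1 child(ren)
  node 23: 0 child(ren)
  node 39: 2 child(ren)
  node 33: 0 child(ren)
  node 44: 0 child(ren)
Matching nodes: [13, 23, 33, 44]
Count of leaf nodes: 4


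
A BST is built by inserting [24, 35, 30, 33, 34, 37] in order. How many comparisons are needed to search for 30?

Search path for 30: 24 -> 35 -> 30
Found: True
Comparisons: 3


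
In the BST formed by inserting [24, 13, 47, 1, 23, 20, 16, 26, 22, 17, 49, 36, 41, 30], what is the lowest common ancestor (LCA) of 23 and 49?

Tree insertion order: [24, 13, 47, 1, 23, 20, 16, 26, 22, 17, 49, 36, 41, 30]
Tree (level-order array): [24, 13, 47, 1, 23, 26, 49, None, None, 20, None, None, 36, None, None, 16, 22, 30, 41, None, 17]
In a BST, the LCA of p=23, q=49 is the first node v on the
root-to-leaf path with p <= v <= q (go left if both < v, right if both > v).
Walk from root:
  at 24: 23 <= 24 <= 49, this is the LCA
LCA = 24


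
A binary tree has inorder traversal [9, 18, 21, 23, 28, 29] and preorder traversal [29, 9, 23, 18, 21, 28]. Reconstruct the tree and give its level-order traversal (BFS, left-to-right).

Inorder:  [9, 18, 21, 23, 28, 29]
Preorder: [29, 9, 23, 18, 21, 28]
Algorithm: preorder visits root first, so consume preorder in order;
for each root, split the current inorder slice at that value into
left-subtree inorder and right-subtree inorder, then recurse.
Recursive splits:
  root=29; inorder splits into left=[9, 18, 21, 23, 28], right=[]
  root=9; inorder splits into left=[], right=[18, 21, 23, 28]
  root=23; inorder splits into left=[18, 21], right=[28]
  root=18; inorder splits into left=[], right=[21]
  root=21; inorder splits into left=[], right=[]
  root=28; inorder splits into left=[], right=[]
Reconstructed level-order: [29, 9, 23, 18, 28, 21]


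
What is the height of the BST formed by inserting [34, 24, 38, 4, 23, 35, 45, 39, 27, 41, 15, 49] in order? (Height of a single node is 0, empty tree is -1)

Insertion order: [34, 24, 38, 4, 23, 35, 45, 39, 27, 41, 15, 49]
Tree (level-order array): [34, 24, 38, 4, 27, 35, 45, None, 23, None, None, None, None, 39, 49, 15, None, None, 41]
Compute height bottom-up (empty subtree = -1):
  height(15) = 1 + max(-1, -1) = 0
  height(23) = 1 + max(0, -1) = 1
  height(4) = 1 + max(-1, 1) = 2
  height(27) = 1 + max(-1, -1) = 0
  height(24) = 1 + max(2, 0) = 3
  height(35) = 1 + max(-1, -1) = 0
  height(41) = 1 + max(-1, -1) = 0
  height(39) = 1 + max(-1, 0) = 1
  height(49) = 1 + max(-1, -1) = 0
  height(45) = 1 + max(1, 0) = 2
  height(38) = 1 + max(0, 2) = 3
  height(34) = 1 + max(3, 3) = 4
Height = 4


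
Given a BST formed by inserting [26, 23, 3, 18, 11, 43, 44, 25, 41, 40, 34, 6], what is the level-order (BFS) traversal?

Tree insertion order: [26, 23, 3, 18, 11, 43, 44, 25, 41, 40, 34, 6]
Tree (level-order array): [26, 23, 43, 3, 25, 41, 44, None, 18, None, None, 40, None, None, None, 11, None, 34, None, 6]
BFS from the root, enqueuing left then right child of each popped node:
  queue [26] -> pop 26, enqueue [23, 43], visited so far: [26]
  queue [23, 43] -> pop 23, enqueue [3, 25], visited so far: [26, 23]
  queue [43, 3, 25] -> pop 43, enqueue [41, 44], visited so far: [26, 23, 43]
  queue [3, 25, 41, 44] -> pop 3, enqueue [18], visited so far: [26, 23, 43, 3]
  queue [25, 41, 44, 18] -> pop 25, enqueue [none], visited so far: [26, 23, 43, 3, 25]
  queue [41, 44, 18] -> pop 41, enqueue [40], visited so far: [26, 23, 43, 3, 25, 41]
  queue [44, 18, 40] -> pop 44, enqueue [none], visited so far: [26, 23, 43, 3, 25, 41, 44]
  queue [18, 40] -> pop 18, enqueue [11], visited so far: [26, 23, 43, 3, 25, 41, 44, 18]
  queue [40, 11] -> pop 40, enqueue [34], visited so far: [26, 23, 43, 3, 25, 41, 44, 18, 40]
  queue [11, 34] -> pop 11, enqueue [6], visited so far: [26, 23, 43, 3, 25, 41, 44, 18, 40, 11]
  queue [34, 6] -> pop 34, enqueue [none], visited so far: [26, 23, 43, 3, 25, 41, 44, 18, 40, 11, 34]
  queue [6] -> pop 6, enqueue [none], visited so far: [26, 23, 43, 3, 25, 41, 44, 18, 40, 11, 34, 6]
Result: [26, 23, 43, 3, 25, 41, 44, 18, 40, 11, 34, 6]


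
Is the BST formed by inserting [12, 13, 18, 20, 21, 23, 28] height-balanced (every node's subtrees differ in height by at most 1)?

Tree (level-order array): [12, None, 13, None, 18, None, 20, None, 21, None, 23, None, 28]
Definition: a tree is height-balanced if, at every node, |h(left) - h(right)| <= 1 (empty subtree has height -1).
Bottom-up per-node check:
  node 28: h_left=-1, h_right=-1, diff=0 [OK], height=0
  node 23: h_left=-1, h_right=0, diff=1 [OK], height=1
  node 21: h_left=-1, h_right=1, diff=2 [FAIL (|-1-1|=2 > 1)], height=2
  node 20: h_left=-1, h_right=2, diff=3 [FAIL (|-1-2|=3 > 1)], height=3
  node 18: h_left=-1, h_right=3, diff=4 [FAIL (|-1-3|=4 > 1)], height=4
  node 13: h_left=-1, h_right=4, diff=5 [FAIL (|-1-4|=5 > 1)], height=5
  node 12: h_left=-1, h_right=5, diff=6 [FAIL (|-1-5|=6 > 1)], height=6
Node 21 violates the condition: |-1 - 1| = 2 > 1.
Result: Not balanced


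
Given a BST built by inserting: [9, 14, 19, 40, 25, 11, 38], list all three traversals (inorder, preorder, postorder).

Tree insertion order: [9, 14, 19, 40, 25, 11, 38]
Tree (level-order array): [9, None, 14, 11, 19, None, None, None, 40, 25, None, None, 38]
Inorder (L, root, R): [9, 11, 14, 19, 25, 38, 40]
Preorder (root, L, R): [9, 14, 11, 19, 40, 25, 38]
Postorder (L, R, root): [11, 38, 25, 40, 19, 14, 9]


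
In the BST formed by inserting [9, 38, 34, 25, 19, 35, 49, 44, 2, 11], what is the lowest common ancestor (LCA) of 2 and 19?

Tree insertion order: [9, 38, 34, 25, 19, 35, 49, 44, 2, 11]
Tree (level-order array): [9, 2, 38, None, None, 34, 49, 25, 35, 44, None, 19, None, None, None, None, None, 11]
In a BST, the LCA of p=2, q=19 is the first node v on the
root-to-leaf path with p <= v <= q (go left if both < v, right if both > v).
Walk from root:
  at 9: 2 <= 9 <= 19, this is the LCA
LCA = 9


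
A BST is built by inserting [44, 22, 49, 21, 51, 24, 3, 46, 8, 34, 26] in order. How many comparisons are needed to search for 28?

Search path for 28: 44 -> 22 -> 24 -> 34 -> 26
Found: False
Comparisons: 5


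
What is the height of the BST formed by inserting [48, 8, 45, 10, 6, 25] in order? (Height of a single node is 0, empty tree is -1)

Insertion order: [48, 8, 45, 10, 6, 25]
Tree (level-order array): [48, 8, None, 6, 45, None, None, 10, None, None, 25]
Compute height bottom-up (empty subtree = -1):
  height(6) = 1 + max(-1, -1) = 0
  height(25) = 1 + max(-1, -1) = 0
  height(10) = 1 + max(-1, 0) = 1
  height(45) = 1 + max(1, -1) = 2
  height(8) = 1 + max(0, 2) = 3
  height(48) = 1 + max(3, -1) = 4
Height = 4


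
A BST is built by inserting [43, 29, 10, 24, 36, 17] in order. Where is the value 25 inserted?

Starting tree (level order): [43, 29, None, 10, 36, None, 24, None, None, 17]
Insertion path: 43 -> 29 -> 10 -> 24
Result: insert 25 as right child of 24
Final tree (level order): [43, 29, None, 10, 36, None, 24, None, None, 17, 25]


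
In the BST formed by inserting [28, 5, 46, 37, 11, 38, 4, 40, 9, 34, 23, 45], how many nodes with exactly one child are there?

Tree built from: [28, 5, 46, 37, 11, 38, 4, 40, 9, 34, 23, 45]
Tree (level-order array): [28, 5, 46, 4, 11, 37, None, None, None, 9, 23, 34, 38, None, None, None, None, None, None, None, 40, None, 45]
Rule: These are nodes with exactly 1 non-null child.
Per-node child counts:
  node 28: 2 child(ren)
  node 5: 2 child(ren)
  node 4: 0 child(ren)
  node 11: 2 child(ren)
  node 9: 0 child(ren)
  node 23: 0 child(ren)
  node 46: 1 child(ren)
  node 37: 2 child(ren)
  node 34: 0 child(ren)
  node 38: 1 child(ren)
  node 40: 1 child(ren)
  node 45: 0 child(ren)
Matching nodes: [46, 38, 40]
Count of nodes with exactly one child: 3


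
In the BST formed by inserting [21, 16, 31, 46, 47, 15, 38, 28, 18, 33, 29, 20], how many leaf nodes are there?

Tree built from: [21, 16, 31, 46, 47, 15, 38, 28, 18, 33, 29, 20]
Tree (level-order array): [21, 16, 31, 15, 18, 28, 46, None, None, None, 20, None, 29, 38, 47, None, None, None, None, 33]
Rule: A leaf has 0 children.
Per-node child counts:
  node 21: 2 child(ren)
  node 16: 2 child(ren)
  node 15: 0 child(ren)
  node 18: 1 child(ren)
  node 20: 0 child(ren)
  node 31: 2 child(ren)
  node 28: 1 child(ren)
  node 29: 0 child(ren)
  node 46: 2 child(ren)
  node 38: 1 child(ren)
  node 33: 0 child(ren)
  node 47: 0 child(ren)
Matching nodes: [15, 20, 29, 33, 47]
Count of leaf nodes: 5


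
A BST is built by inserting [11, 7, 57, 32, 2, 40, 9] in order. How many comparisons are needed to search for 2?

Search path for 2: 11 -> 7 -> 2
Found: True
Comparisons: 3


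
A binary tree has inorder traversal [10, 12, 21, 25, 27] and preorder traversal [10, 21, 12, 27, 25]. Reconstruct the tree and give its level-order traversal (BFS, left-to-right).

Inorder:  [10, 12, 21, 25, 27]
Preorder: [10, 21, 12, 27, 25]
Algorithm: preorder visits root first, so consume preorder in order;
for each root, split the current inorder slice at that value into
left-subtree inorder and right-subtree inorder, then recurse.
Recursive splits:
  root=10; inorder splits into left=[], right=[12, 21, 25, 27]
  root=21; inorder splits into left=[12], right=[25, 27]
  root=12; inorder splits into left=[], right=[]
  root=27; inorder splits into left=[25], right=[]
  root=25; inorder splits into left=[], right=[]
Reconstructed level-order: [10, 21, 12, 27, 25]


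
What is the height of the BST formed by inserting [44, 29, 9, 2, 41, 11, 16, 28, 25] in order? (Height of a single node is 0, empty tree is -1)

Insertion order: [44, 29, 9, 2, 41, 11, 16, 28, 25]
Tree (level-order array): [44, 29, None, 9, 41, 2, 11, None, None, None, None, None, 16, None, 28, 25]
Compute height bottom-up (empty subtree = -1):
  height(2) = 1 + max(-1, -1) = 0
  height(25) = 1 + max(-1, -1) = 0
  height(28) = 1 + max(0, -1) = 1
  height(16) = 1 + max(-1, 1) = 2
  height(11) = 1 + max(-1, 2) = 3
  height(9) = 1 + max(0, 3) = 4
  height(41) = 1 + max(-1, -1) = 0
  height(29) = 1 + max(4, 0) = 5
  height(44) = 1 + max(5, -1) = 6
Height = 6


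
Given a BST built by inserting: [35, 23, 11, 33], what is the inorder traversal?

Tree insertion order: [35, 23, 11, 33]
Tree (level-order array): [35, 23, None, 11, 33]
Inorder traversal: [11, 23, 33, 35]


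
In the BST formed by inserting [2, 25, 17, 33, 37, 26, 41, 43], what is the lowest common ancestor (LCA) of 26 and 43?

Tree insertion order: [2, 25, 17, 33, 37, 26, 41, 43]
Tree (level-order array): [2, None, 25, 17, 33, None, None, 26, 37, None, None, None, 41, None, 43]
In a BST, the LCA of p=26, q=43 is the first node v on the
root-to-leaf path with p <= v <= q (go left if both < v, right if both > v).
Walk from root:
  at 2: both 26 and 43 > 2, go right
  at 25: both 26 and 43 > 25, go right
  at 33: 26 <= 33 <= 43, this is the LCA
LCA = 33


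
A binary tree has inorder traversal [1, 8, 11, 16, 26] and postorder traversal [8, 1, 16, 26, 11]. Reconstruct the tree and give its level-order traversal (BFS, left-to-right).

Inorder:   [1, 8, 11, 16, 26]
Postorder: [8, 1, 16, 26, 11]
Algorithm: postorder visits root last, so walk postorder right-to-left;
each value is the root of the current inorder slice — split it at that
value, recurse on the right subtree first, then the left.
Recursive splits:
  root=11; inorder splits into left=[1, 8], right=[16, 26]
  root=26; inorder splits into left=[16], right=[]
  root=16; inorder splits into left=[], right=[]
  root=1; inorder splits into left=[], right=[8]
  root=8; inorder splits into left=[], right=[]
Reconstructed level-order: [11, 1, 26, 8, 16]
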